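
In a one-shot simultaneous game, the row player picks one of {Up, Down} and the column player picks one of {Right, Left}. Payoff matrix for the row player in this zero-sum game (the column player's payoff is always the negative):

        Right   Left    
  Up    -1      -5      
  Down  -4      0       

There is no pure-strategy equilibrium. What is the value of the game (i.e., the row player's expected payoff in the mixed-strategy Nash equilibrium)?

v = -5/2

For the row player to be willing to mix, the row player must be indifferent between Up and Down, which pins down the column player's mix.
  the row player's payoff from Up: q·(-1) + (1−q)·(-5) = 4q - 5
  the row player's payoff from Down: q·(-4) + (1−q)·0 = -4q
  4q - 5 = -4q  ⇒  8q = 5  ⇒  q = 5/8.
The value is the row player's expected payoff against this mix (using Up): (5/8)·(-1) + (3/8)·(-5) = -5/2.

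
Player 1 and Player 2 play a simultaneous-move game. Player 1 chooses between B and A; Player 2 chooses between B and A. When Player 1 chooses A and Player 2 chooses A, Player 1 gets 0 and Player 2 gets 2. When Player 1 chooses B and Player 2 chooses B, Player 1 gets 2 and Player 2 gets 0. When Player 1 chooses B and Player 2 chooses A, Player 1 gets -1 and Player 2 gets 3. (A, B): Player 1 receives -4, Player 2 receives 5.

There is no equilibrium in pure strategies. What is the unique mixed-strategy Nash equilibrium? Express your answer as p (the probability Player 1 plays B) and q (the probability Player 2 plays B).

p = 1/2, q = 1/7

Set Player 2's expected payoff from B equal to that from A:
  Player 2's payoff to B: p·0 + (1−p)·5 = -5p + 5
  Player 2's payoff to A: p·3 + (1−p)·2 = p + 2
  -5p + 5 = p + 2  ⇒  -6p = -3  ⇒  p = 1/2.
Set Player 1's expected payoff from B equal to that from A:
  Player 1's payoff to B: q·2 + (1−q)·(-1) = 3q - 1
  Player 1's payoff to A: q·(-4) + (1−q)·0 = -4q
  3q - 1 = -4q  ⇒  7q = 1  ⇒  q = 1/7.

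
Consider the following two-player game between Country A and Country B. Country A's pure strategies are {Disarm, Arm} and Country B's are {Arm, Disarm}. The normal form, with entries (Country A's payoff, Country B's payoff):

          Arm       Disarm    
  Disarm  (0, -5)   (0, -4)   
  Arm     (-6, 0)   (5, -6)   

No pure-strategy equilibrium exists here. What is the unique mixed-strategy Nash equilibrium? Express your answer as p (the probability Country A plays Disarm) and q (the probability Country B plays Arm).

Country A's mix must leave Country B indifferent between Arm and Disarm.
  Country B's payoff to Arm: p·(-5) + (1−p)·0 = -5p
  Country B's payoff to Disarm: p·(-4) + (1−p)·(-6) = 2p - 6
  -5p = 2p - 6  ⇒  -7p = -6  ⇒  p = 6/7.
Country A's indifference between Disarm and Arm determines Country B's mixing probability q:
  Country A's payoff to Disarm: q·0 + (1−q)·0 = 0
  Country A's payoff to Arm: q·(-6) + (1−q)·5 = -11q + 5
  0 = -11q + 5  ⇒  11q = 5  ⇒  q = 5/11.

p = 6/7, q = 5/11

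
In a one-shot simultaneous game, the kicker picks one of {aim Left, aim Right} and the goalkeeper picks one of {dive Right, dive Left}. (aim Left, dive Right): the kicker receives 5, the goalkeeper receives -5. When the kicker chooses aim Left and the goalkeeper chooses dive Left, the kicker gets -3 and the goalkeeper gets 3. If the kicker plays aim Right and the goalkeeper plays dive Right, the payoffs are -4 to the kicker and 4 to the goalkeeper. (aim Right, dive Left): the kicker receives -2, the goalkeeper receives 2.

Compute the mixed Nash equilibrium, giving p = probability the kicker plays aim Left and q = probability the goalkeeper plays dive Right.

Set the goalkeeper's expected payoff from dive Right equal to that from dive Left:
  the goalkeeper's expected payoff from dive Right: p·(-5) + (1−p)·4 = -9p + 4
  the goalkeeper's expected payoff from dive Left: p·3 + (1−p)·2 = p + 2
  -9p + 4 = p + 2  ⇒  -10p = -2  ⇒  p = 1/5.
In a mixed equilibrium the kicker is indifferent between aim Left and aim Right; this condition fixes q.
  the kicker's payoff from aim Left: q·5 + (1−q)·(-3) = 8q - 3
  the kicker's payoff from aim Right: q·(-4) + (1−q)·(-2) = -2q - 2
  8q - 3 = -2q - 2  ⇒  10q = 1  ⇒  q = 1/10.

p = 1/5, q = 1/10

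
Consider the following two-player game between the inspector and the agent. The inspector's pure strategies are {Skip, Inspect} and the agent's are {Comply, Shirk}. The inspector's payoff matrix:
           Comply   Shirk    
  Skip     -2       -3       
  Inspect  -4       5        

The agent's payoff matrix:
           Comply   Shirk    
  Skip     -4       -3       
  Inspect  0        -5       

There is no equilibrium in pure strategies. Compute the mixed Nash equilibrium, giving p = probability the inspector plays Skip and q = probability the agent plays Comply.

p = 5/6, q = 4/5

The inspector's mix must leave the agent indifferent between Comply and Shirk.
  the agent's expected payoff from Comply: p·(-4) + (1−p)·0 = -4p
  the agent's expected payoff from Shirk: p·(-3) + (1−p)·(-5) = 2p - 5
  -4p = 2p - 5  ⇒  -6p = -5  ⇒  p = 5/6.
In a mixed equilibrium the inspector is indifferent between Skip and Inspect; this condition fixes q.
  the inspector's payoff from Skip: q·(-2) + (1−q)·(-3) = q - 3
  the inspector's payoff from Inspect: q·(-4) + (1−q)·5 = -9q + 5
  q - 3 = -9q + 5  ⇒  10q = 8  ⇒  q = 4/5.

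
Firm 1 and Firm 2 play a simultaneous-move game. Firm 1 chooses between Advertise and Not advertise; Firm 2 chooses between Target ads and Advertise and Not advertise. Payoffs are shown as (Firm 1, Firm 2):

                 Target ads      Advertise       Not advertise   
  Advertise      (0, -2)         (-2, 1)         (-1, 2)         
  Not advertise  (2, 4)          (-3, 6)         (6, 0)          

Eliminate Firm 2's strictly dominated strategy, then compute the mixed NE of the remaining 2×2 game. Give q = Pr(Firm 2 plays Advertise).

Firm 2's strategy Target ads is strictly dominated by Advertise: 1 > -2 and 6 > 4. Eliminate Target ads.
For Firm 1 to be willing to mix, Firm 1 must be indifferent between Advertise and Not advertise, which pins down Firm 2's mix.
  Firm 1's payoff to Advertise: q·(-2) + (1−q)·(-1) = -q - 1
  Firm 1's payoff to Not advertise: q·(-3) + (1−q)·6 = -9q + 6
  -q - 1 = -9q + 6  ⇒  8q = 7  ⇒  q = 7/8.

q = 7/8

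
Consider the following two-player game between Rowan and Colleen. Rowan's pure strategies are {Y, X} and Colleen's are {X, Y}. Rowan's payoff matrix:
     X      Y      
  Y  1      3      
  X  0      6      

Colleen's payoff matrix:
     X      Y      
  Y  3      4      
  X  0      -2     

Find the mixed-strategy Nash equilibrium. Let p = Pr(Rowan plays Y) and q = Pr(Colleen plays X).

p = 2/3, q = 3/4

Set Colleen's expected payoff from X equal to that from Y:
  Colleen's expected payoff from X: p·3 + (1−p)·0 = 3p
  Colleen's expected payoff from Y: p·4 + (1−p)·(-2) = 6p - 2
  3p = 6p - 2  ⇒  -3p = -2  ⇒  p = 2/3.
Set Rowan's expected payoff from Y equal to that from X:
  Rowan's expected payoff from Y: q·1 + (1−q)·3 = -2q + 3
  Rowan's expected payoff from X: q·0 + (1−q)·6 = -6q + 6
  -2q + 3 = -6q + 6  ⇒  4q = 3  ⇒  q = 3/4.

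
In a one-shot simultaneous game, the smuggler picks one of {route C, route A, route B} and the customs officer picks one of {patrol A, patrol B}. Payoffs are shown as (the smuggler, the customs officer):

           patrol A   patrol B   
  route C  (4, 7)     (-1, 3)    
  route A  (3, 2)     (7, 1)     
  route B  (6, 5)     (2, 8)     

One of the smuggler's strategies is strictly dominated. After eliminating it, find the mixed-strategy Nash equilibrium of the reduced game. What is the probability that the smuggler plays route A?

p = 3/4

The smuggler's strategy route C is strictly dominated by route B: 6 > 4 and 2 > -1. Eliminate route C.
Set the customs officer's expected payoff from patrol A equal to that from patrol B:
  the customs officer's payoff to patrol A: p·2 + (1−p)·5 = -3p + 5
  the customs officer's payoff to patrol B: p·1 + (1−p)·8 = -7p + 8
  -3p + 5 = -7p + 8  ⇒  4p = 3  ⇒  p = 3/4.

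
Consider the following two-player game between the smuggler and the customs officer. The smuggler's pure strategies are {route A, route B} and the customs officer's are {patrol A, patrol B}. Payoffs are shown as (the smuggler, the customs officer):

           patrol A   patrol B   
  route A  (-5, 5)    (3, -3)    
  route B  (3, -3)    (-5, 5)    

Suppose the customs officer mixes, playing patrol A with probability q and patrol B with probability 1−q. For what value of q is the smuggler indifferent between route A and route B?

In a mixed equilibrium the smuggler is indifferent between route A and route B; this condition fixes q.
  the smuggler's expected payoff from route A: q·(-5) + (1−q)·3 = -8q + 3
  the smuggler's expected payoff from route B: q·3 + (1−q)·(-5) = 8q - 5
  -8q + 3 = 8q - 5  ⇒  -16q = -8  ⇒  q = 1/2.

q = 1/2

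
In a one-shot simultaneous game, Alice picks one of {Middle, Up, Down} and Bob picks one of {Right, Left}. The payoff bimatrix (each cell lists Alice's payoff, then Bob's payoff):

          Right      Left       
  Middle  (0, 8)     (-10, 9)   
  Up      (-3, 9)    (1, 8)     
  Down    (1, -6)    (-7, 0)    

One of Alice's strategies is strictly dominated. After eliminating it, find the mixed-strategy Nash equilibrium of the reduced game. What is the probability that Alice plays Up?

Alice's strategy Middle is strictly dominated by Down: 1 > 0 and -7 > -10. Eliminate Middle.
Alice's mix must leave Bob indifferent between Right and Left.
  Bob's payoff to Right: p·9 + (1−p)·(-6) = 15p - 6
  Bob's payoff to Left: p·8 + (1−p)·0 = 8p
  15p - 6 = 8p  ⇒  7p = 6  ⇒  p = 6/7.

p = 6/7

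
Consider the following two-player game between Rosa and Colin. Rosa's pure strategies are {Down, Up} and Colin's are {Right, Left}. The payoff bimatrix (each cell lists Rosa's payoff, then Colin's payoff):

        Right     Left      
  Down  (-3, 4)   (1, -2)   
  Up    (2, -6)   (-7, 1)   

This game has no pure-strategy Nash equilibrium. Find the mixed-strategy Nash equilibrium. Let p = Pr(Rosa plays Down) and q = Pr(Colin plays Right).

p = 7/13, q = 8/13

Colin's indifference between Right and Left determines Rosa's mixing probability p:
  Colin's payoff from Right: p·4 + (1−p)·(-6) = 10p - 6
  Colin's payoff from Left: p·(-2) + (1−p)·1 = -3p + 1
  10p - 6 = -3p + 1  ⇒  13p = 7  ⇒  p = 7/13.
Rosa's indifference between Down and Up determines Colin's mixing probability q:
  Rosa's payoff to Down: q·(-3) + (1−q)·1 = -4q + 1
  Rosa's payoff to Up: q·2 + (1−q)·(-7) = 9q - 7
  -4q + 1 = 9q - 7  ⇒  -13q = -8  ⇒  q = 8/13.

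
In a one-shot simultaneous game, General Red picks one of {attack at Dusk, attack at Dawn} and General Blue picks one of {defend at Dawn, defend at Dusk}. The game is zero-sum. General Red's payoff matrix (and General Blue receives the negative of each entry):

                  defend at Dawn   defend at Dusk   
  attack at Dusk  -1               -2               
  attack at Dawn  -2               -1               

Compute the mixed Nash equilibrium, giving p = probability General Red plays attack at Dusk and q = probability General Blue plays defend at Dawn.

p = 1/2, q = 1/2

In a mixed equilibrium General Blue is indifferent between defend at Dawn and defend at Dusk; this condition fixes p.
  General Blue's payoff from defend at Dawn: p·1 + (1−p)·2 = -p + 2
  General Blue's payoff from defend at Dusk: p·2 + (1−p)·1 = p + 1
  -p + 2 = p + 1  ⇒  -2p = -1  ⇒  p = 1/2.
For General Red to be willing to mix, General Red must be indifferent between attack at Dusk and attack at Dawn, which pins down General Blue's mix.
  General Red's expected payoff from attack at Dusk: q·(-1) + (1−q)·(-2) = q - 2
  General Red's expected payoff from attack at Dawn: q·(-2) + (1−q)·(-1) = -q - 1
  q - 2 = -q - 1  ⇒  2q = 1  ⇒  q = 1/2.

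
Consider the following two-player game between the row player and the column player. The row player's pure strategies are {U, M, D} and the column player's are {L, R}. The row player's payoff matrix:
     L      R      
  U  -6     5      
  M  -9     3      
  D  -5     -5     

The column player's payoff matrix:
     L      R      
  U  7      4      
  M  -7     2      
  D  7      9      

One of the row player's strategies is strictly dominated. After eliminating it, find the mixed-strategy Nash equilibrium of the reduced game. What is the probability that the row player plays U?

p = 2/5

The row player's strategy M is strictly dominated by U: -6 > -9 and 5 > 3. Eliminate M.
For the column player to be willing to mix, the column player must be indifferent between L and R, which pins down the row player's mix.
  the column player's payoff from L: p·7 + (1−p)·7 = 7
  the column player's payoff from R: p·4 + (1−p)·9 = -5p + 9
  7 = -5p + 9  ⇒  5p = 2  ⇒  p = 2/5.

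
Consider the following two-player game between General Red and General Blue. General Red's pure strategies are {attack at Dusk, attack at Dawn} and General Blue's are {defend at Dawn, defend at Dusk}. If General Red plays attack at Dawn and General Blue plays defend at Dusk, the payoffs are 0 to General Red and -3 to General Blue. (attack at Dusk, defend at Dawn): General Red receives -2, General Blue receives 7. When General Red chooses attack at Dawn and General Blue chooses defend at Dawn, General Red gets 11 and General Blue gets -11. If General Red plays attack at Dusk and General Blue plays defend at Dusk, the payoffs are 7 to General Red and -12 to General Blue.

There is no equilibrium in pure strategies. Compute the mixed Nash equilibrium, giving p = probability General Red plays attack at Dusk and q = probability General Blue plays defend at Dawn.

p = 8/27, q = 7/20

Set General Blue's expected payoff from defend at Dawn equal to that from defend at Dusk:
  General Blue's payoff from defend at Dawn: p·7 + (1−p)·(-11) = 18p - 11
  General Blue's payoff from defend at Dusk: p·(-12) + (1−p)·(-3) = -9p - 3
  18p - 11 = -9p - 3  ⇒  27p = 8  ⇒  p = 8/27.
Set General Red's expected payoff from attack at Dusk equal to that from attack at Dawn:
  General Red's payoff from attack at Dusk: q·(-2) + (1−q)·7 = -9q + 7
  General Red's payoff from attack at Dawn: q·11 + (1−q)·0 = 11q
  -9q + 7 = 11q  ⇒  -20q = -7  ⇒  q = 7/20.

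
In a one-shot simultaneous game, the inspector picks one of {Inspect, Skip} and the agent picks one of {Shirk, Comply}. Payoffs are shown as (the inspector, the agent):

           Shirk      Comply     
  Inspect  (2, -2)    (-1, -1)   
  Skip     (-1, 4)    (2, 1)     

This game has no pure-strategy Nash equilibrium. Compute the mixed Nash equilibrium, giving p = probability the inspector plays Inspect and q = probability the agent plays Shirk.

For the agent to be willing to mix, the agent must be indifferent between Shirk and Comply, which pins down the inspector's mix.
  the agent's payoff from Shirk: p·(-2) + (1−p)·4 = -6p + 4
  the agent's payoff from Comply: p·(-1) + (1−p)·1 = -2p + 1
  -6p + 4 = -2p + 1  ⇒  -4p = -3  ⇒  p = 3/4.
The inspector's indifference between Inspect and Skip determines the agent's mixing probability q:
  the inspector's expected payoff from Inspect: q·2 + (1−q)·(-1) = 3q - 1
  the inspector's expected payoff from Skip: q·(-1) + (1−q)·2 = -3q + 2
  3q - 1 = -3q + 2  ⇒  6q = 3  ⇒  q = 1/2.

p = 3/4, q = 1/2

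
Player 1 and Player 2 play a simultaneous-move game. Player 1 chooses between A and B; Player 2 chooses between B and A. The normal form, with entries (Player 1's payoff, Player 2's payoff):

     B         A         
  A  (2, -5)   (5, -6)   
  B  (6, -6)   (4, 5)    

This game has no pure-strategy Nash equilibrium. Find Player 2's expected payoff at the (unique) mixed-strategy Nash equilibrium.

Set Player 2's expected payoff from B equal to that from A:
  Player 2's payoff from B: p·(-5) + (1−p)·(-6) = p - 6
  Player 2's payoff from A: p·(-6) + (1−p)·5 = -11p + 5
  p - 6 = -11p + 5  ⇒  12p = 11  ⇒  p = 11/12.
At equilibrium Player 2 is indifferent across columns, so Player 2's payoff equals the payoff from B: (11/12)·(-5) + (1/12)·(-6) = -61/12.

-61/12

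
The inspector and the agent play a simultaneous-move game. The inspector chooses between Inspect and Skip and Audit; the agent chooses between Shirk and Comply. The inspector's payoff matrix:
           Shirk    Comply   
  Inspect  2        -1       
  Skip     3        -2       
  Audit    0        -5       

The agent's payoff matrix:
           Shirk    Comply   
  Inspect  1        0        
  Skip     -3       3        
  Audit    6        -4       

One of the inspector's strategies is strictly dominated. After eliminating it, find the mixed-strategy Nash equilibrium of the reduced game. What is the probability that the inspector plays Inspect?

The inspector's strategy Audit is strictly dominated by Skip: 3 > 0 and -2 > -5. Eliminate Audit.
In a mixed equilibrium the agent is indifferent between Shirk and Comply; this condition fixes p.
  the agent's payoff from Shirk: p·1 + (1−p)·(-3) = 4p - 3
  the agent's payoff from Comply: p·0 + (1−p)·3 = -3p + 3
  4p - 3 = -3p + 3  ⇒  7p = 6  ⇒  p = 6/7.

p = 6/7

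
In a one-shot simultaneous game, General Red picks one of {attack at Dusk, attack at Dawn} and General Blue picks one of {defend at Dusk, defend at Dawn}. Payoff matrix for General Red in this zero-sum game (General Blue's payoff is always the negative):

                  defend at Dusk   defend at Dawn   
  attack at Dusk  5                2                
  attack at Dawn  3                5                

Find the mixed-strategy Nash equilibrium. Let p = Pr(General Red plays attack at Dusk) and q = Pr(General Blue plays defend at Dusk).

General Red's mix must leave General Blue indifferent between defend at Dusk and defend at Dawn.
  General Blue's payoff from defend at Dusk: p·(-5) + (1−p)·(-3) = -2p - 3
  General Blue's payoff from defend at Dawn: p·(-2) + (1−p)·(-5) = 3p - 5
  -2p - 3 = 3p - 5  ⇒  -5p = -2  ⇒  p = 2/5.
In a mixed equilibrium General Red is indifferent between attack at Dusk and attack at Dawn; this condition fixes q.
  General Red's payoff from attack at Dusk: q·5 + (1−q)·2 = 3q + 2
  General Red's payoff from attack at Dawn: q·3 + (1−q)·5 = -2q + 5
  3q + 2 = -2q + 5  ⇒  5q = 3  ⇒  q = 3/5.

p = 2/5, q = 3/5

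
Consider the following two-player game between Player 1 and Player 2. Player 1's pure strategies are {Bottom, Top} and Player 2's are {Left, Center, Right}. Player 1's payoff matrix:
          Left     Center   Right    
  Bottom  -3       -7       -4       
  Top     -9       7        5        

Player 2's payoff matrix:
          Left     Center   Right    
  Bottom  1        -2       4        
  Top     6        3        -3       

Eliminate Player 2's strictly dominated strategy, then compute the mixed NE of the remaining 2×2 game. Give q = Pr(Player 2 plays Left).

Player 2's strategy Center is strictly dominated by Left: 1 > -2 and 6 > 3. Eliminate Center.
In a mixed equilibrium Player 1 is indifferent between Bottom and Top; this condition fixes q.
  Player 1's payoff to Bottom: q·(-3) + (1−q)·(-4) = q - 4
  Player 1's payoff to Top: q·(-9) + (1−q)·5 = -14q + 5
  q - 4 = -14q + 5  ⇒  15q = 9  ⇒  q = 3/5.

q = 3/5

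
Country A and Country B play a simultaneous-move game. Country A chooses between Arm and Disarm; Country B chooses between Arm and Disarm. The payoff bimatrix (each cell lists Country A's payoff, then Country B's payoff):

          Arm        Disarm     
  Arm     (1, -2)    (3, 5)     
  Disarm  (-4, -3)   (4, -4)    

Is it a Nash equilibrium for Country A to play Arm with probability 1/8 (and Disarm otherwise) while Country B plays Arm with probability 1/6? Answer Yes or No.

Check Country B's indifference given Country A's mix p = 1/8:
  payoff from Arm = -23/8; payoff from Disarm = -23/8 — equal.
Check Country A's indifference given Country B's mix q = 1/6:
  payoff from Arm = 8/3; payoff from Disarm = 8/3 — equal.
Both players are indifferent, so neither can profitably deviate.

Yes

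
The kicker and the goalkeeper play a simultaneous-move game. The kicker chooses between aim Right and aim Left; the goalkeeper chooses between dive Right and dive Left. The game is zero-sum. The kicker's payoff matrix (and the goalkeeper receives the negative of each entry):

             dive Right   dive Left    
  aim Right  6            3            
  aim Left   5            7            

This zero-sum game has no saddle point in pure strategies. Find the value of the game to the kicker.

v = 27/5

The goalkeeper's mix must leave the kicker indifferent between aim Right and aim Left.
  the kicker's expected payoff from aim Right: q·6 + (1−q)·3 = 3q + 3
  the kicker's expected payoff from aim Left: q·5 + (1−q)·7 = -2q + 7
  3q + 3 = -2q + 7  ⇒  5q = 4  ⇒  q = 4/5.
The value is the kicker's expected payoff against this mix (using aim Right): (4/5)·6 + (1/5)·3 = 27/5.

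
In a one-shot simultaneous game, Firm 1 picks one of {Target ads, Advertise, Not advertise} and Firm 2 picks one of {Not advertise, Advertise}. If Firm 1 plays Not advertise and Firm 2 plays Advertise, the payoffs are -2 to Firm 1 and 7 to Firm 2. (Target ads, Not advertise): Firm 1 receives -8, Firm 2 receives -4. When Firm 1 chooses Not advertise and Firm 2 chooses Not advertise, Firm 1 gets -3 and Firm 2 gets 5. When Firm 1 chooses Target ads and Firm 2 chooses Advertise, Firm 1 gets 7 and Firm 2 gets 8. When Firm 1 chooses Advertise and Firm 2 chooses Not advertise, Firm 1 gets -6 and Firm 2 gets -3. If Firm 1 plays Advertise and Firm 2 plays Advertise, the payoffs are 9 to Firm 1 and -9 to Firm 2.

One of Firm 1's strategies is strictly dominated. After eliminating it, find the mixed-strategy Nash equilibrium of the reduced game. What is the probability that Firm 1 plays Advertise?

Firm 1's strategy Target ads is strictly dominated by Advertise: -6 > -8 and 9 > 7. Eliminate Target ads.
Firm 1's mix must leave Firm 2 indifferent between Not advertise and Advertise.
  Firm 2's payoff to Not advertise: p·(-3) + (1−p)·5 = -8p + 5
  Firm 2's payoff to Advertise: p·(-9) + (1−p)·7 = -16p + 7
  -8p + 5 = -16p + 7  ⇒  8p = 2  ⇒  p = 1/4.

p = 1/4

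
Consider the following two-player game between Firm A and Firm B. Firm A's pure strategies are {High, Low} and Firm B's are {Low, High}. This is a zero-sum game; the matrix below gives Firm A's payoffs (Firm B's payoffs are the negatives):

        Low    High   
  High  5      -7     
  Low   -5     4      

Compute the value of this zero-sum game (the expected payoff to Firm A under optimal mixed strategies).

Firm A's indifference between High and Low determines Firm B's mixing probability q:
  Firm A's expected payoff from High: q·5 + (1−q)·(-7) = 12q - 7
  Firm A's expected payoff from Low: q·(-5) + (1−q)·4 = -9q + 4
  12q - 7 = -9q + 4  ⇒  21q = 11  ⇒  q = 11/21.
The value is Firm A's expected payoff against this mix (using High): (11/21)·5 + (10/21)·(-7) = -5/7.

v = -5/7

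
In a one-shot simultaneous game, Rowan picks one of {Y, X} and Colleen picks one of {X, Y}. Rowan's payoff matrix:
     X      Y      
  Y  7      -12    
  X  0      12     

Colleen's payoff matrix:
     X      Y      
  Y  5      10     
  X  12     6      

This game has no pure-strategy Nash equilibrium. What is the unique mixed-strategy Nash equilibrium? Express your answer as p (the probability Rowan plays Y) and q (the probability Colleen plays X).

Colleen's indifference between X and Y determines Rowan's mixing probability p:
  Colleen's payoff from X: p·5 + (1−p)·12 = -7p + 12
  Colleen's payoff from Y: p·10 + (1−p)·6 = 4p + 6
  -7p + 12 = 4p + 6  ⇒  -11p = -6  ⇒  p = 6/11.
Rowan's indifference between Y and X determines Colleen's mixing probability q:
  Rowan's payoff from Y: q·7 + (1−q)·(-12) = 19q - 12
  Rowan's payoff from X: q·0 + (1−q)·12 = -12q + 12
  19q - 12 = -12q + 12  ⇒  31q = 24  ⇒  q = 24/31.

p = 6/11, q = 24/31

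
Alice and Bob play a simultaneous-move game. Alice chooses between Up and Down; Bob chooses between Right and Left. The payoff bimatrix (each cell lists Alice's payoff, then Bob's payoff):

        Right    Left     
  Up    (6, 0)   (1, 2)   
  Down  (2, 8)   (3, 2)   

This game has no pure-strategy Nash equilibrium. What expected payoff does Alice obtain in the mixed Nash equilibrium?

Set Alice's expected payoff from Up equal to that from Down:
  Alice's expected payoff from Up: q·6 + (1−q)·1 = 5q + 1
  Alice's expected payoff from Down: q·2 + (1−q)·3 = -q + 3
  5q + 1 = -q + 3  ⇒  6q = 2  ⇒  q = 1/3.
At equilibrium Alice is indifferent across rows, so Alice's payoff equals the payoff from Up: (1/3)·6 + (2/3)·1 = 8/3.

8/3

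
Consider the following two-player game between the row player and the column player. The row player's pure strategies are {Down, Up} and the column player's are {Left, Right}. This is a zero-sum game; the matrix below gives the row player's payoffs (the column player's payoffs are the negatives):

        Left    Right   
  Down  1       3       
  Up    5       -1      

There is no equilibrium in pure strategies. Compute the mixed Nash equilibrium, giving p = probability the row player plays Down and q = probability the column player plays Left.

p = 3/4, q = 1/2

In a mixed equilibrium the column player is indifferent between Left and Right; this condition fixes p.
  the column player's payoff to Left: p·(-1) + (1−p)·(-5) = 4p - 5
  the column player's payoff to Right: p·(-3) + (1−p)·1 = -4p + 1
  4p - 5 = -4p + 1  ⇒  8p = 6  ⇒  p = 3/4.
The column player's mix must leave the row player indifferent between Down and Up.
  the row player's expected payoff from Down: q·1 + (1−q)·3 = -2q + 3
  the row player's expected payoff from Up: q·5 + (1−q)·(-1) = 6q - 1
  -2q + 3 = 6q - 1  ⇒  -8q = -4  ⇒  q = 1/2.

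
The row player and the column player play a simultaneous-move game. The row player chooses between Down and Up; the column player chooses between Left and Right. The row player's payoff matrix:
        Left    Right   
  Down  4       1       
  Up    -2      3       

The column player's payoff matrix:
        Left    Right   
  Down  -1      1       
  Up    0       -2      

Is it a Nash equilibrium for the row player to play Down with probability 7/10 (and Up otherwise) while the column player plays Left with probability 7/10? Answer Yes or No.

Given the row player's mix p = 7/10, the column player's payoff from Left is -7/10 but from Right is 1/10. The column player strictly prefers Right, so the column player would not mix.
So the proposed profile is not a Nash equilibrium.

No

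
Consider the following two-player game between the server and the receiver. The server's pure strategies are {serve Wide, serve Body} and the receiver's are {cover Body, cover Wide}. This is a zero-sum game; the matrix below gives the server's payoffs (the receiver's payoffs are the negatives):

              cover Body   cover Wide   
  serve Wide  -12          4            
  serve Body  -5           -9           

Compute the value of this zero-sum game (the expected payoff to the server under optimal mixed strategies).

For the server to be willing to mix, the server must be indifferent between serve Wide and serve Body, which pins down the receiver's mix.
  the server's payoff to serve Wide: q·(-12) + (1−q)·4 = -16q + 4
  the server's payoff to serve Body: q·(-5) + (1−q)·(-9) = 4q - 9
  -16q + 4 = 4q - 9  ⇒  -20q = -13  ⇒  q = 13/20.
The value is the server's expected payoff against this mix (using serve Wide): (13/20)·(-12) + (7/20)·4 = -32/5.

v = -32/5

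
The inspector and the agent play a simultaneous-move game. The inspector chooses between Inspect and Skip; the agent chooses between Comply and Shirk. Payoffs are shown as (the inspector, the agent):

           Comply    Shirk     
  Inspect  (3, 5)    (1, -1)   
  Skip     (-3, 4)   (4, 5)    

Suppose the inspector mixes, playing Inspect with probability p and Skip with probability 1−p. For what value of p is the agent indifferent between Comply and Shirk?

The agent's indifference between Comply and Shirk determines the inspector's mixing probability p:
  the agent's payoff to Comply: p·5 + (1−p)·4 = p + 4
  the agent's payoff to Shirk: p·(-1) + (1−p)·5 = -6p + 5
  p + 4 = -6p + 5  ⇒  7p = 1  ⇒  p = 1/7.

p = 1/7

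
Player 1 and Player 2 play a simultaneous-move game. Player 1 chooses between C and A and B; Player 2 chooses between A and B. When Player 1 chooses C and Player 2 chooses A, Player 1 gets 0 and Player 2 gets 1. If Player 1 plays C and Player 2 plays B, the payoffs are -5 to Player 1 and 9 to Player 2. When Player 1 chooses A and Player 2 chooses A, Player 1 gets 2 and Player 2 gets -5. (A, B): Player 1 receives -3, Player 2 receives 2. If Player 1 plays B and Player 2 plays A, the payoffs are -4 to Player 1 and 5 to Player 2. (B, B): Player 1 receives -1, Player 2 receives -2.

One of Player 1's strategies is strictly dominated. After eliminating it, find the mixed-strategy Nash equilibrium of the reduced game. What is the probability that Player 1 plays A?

p = 1/2

Player 1's strategy C is strictly dominated by A: 2 > 0 and -3 > -5. Eliminate C.
For Player 2 to be willing to mix, Player 2 must be indifferent between A and B, which pins down Player 1's mix.
  Player 2's payoff from A: p·(-5) + (1−p)·5 = -10p + 5
  Player 2's payoff from B: p·2 + (1−p)·(-2) = 4p - 2
  -10p + 5 = 4p - 2  ⇒  -14p = -7  ⇒  p = 1/2.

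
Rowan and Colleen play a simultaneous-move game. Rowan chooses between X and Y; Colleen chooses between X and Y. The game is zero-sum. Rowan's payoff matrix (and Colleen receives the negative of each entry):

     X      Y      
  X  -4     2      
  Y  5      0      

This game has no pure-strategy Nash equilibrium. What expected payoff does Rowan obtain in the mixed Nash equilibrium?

Rowan's indifference between X and Y determines Colleen's mixing probability q:
  Rowan's payoff to X: q·(-4) + (1−q)·2 = -6q + 2
  Rowan's payoff to Y: q·5 + (1−q)·0 = 5q
  -6q + 2 = 5q  ⇒  -11q = -2  ⇒  q = 2/11.
At equilibrium Rowan is indifferent across rows, so Rowan's payoff equals the payoff from X: (2/11)·(-4) + (9/11)·2 = 10/11.

10/11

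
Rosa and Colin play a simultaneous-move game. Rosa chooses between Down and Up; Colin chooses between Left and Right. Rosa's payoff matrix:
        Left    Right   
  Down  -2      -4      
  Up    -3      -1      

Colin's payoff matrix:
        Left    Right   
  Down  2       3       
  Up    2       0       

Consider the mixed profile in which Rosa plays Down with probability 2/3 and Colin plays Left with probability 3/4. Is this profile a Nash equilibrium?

Yes

Check Colin's indifference given Rosa's mix p = 2/3:
  payoff from Left = 2; payoff from Right = 2 — equal.
Check Rosa's indifference given Colin's mix q = 3/4:
  payoff from Down = -5/2; payoff from Up = -5/2 — equal.
Both players are indifferent, so neither can profitably deviate.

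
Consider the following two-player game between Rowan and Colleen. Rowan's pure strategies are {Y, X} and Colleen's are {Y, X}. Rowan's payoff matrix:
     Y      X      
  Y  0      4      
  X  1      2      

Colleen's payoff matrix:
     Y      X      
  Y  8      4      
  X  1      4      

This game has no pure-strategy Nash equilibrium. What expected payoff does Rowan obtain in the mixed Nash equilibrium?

4/3

Rowan's indifference between Y and X determines Colleen's mixing probability q:
  Rowan's payoff from Y: q·0 + (1−q)·4 = -4q + 4
  Rowan's payoff from X: q·1 + (1−q)·2 = -q + 2
  -4q + 4 = -q + 2  ⇒  -3q = -2  ⇒  q = 2/3.
At equilibrium Rowan is indifferent across rows, so Rowan's payoff equals the payoff from Y: (2/3)·0 + (1/3)·4 = 4/3.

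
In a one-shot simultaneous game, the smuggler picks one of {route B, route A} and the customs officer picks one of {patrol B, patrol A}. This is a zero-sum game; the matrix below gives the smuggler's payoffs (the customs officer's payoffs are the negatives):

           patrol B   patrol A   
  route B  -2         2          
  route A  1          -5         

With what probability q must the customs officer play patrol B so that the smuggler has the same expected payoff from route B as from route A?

q = 7/10

Set the smuggler's expected payoff from route B equal to that from route A:
  the smuggler's expected payoff from route B: q·(-2) + (1−q)·2 = -4q + 2
  the smuggler's expected payoff from route A: q·1 + (1−q)·(-5) = 6q - 5
  -4q + 2 = 6q - 5  ⇒  -10q = -7  ⇒  q = 7/10.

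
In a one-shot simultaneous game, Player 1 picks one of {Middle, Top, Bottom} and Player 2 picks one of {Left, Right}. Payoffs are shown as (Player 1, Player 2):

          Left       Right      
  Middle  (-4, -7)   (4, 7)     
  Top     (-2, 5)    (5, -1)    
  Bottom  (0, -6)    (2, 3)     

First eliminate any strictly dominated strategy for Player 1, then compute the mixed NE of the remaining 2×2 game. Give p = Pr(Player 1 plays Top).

Player 1's strategy Middle is strictly dominated by Top: -2 > -4 and 5 > 4. Eliminate Middle.
In a mixed equilibrium Player 2 is indifferent between Left and Right; this condition fixes p.
  Player 2's payoff from Left: p·5 + (1−p)·(-6) = 11p - 6
  Player 2's payoff from Right: p·(-1) + (1−p)·3 = -4p + 3
  11p - 6 = -4p + 3  ⇒  15p = 9  ⇒  p = 3/5.

p = 3/5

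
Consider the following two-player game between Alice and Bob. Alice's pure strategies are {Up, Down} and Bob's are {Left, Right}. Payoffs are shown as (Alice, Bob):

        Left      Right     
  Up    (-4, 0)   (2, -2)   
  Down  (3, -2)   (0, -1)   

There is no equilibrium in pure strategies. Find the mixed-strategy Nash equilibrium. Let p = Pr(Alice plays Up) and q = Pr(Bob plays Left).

p = 1/3, q = 2/9

In a mixed equilibrium Bob is indifferent between Left and Right; this condition fixes p.
  Bob's expected payoff from Left: p·0 + (1−p)·(-2) = 2p - 2
  Bob's expected payoff from Right: p·(-2) + (1−p)·(-1) = -p - 1
  2p - 2 = -p - 1  ⇒  3p = 1  ⇒  p = 1/3.
In a mixed equilibrium Alice is indifferent between Up and Down; this condition fixes q.
  Alice's expected payoff from Up: q·(-4) + (1−q)·2 = -6q + 2
  Alice's expected payoff from Down: q·3 + (1−q)·0 = 3q
  -6q + 2 = 3q  ⇒  -9q = -2  ⇒  q = 2/9.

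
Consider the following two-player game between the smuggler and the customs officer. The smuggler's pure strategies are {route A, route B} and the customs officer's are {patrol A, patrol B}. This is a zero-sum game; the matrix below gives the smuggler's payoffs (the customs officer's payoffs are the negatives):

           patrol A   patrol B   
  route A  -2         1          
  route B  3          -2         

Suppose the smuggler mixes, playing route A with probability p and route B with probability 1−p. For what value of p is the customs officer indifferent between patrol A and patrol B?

p = 5/8

Set the customs officer's expected payoff from patrol A equal to that from patrol B:
  the customs officer's payoff from patrol A: p·2 + (1−p)·(-3) = 5p - 3
  the customs officer's payoff from patrol B: p·(-1) + (1−p)·2 = -3p + 2
  5p - 3 = -3p + 2  ⇒  8p = 5  ⇒  p = 5/8.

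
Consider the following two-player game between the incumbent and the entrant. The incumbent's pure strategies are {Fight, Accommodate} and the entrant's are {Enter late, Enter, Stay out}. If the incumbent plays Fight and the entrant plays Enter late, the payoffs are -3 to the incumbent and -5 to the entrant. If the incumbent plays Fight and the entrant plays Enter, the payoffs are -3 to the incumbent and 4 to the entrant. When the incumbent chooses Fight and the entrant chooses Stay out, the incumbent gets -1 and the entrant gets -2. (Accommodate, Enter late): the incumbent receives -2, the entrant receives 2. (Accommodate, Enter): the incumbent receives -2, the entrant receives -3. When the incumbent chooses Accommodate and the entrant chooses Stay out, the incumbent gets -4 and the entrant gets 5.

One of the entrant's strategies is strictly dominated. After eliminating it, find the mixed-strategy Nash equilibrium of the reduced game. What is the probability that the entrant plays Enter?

The entrant's strategy Enter late is strictly dominated by Stay out: -2 > -5 and 5 > 2. Eliminate Enter late.
Set the incumbent's expected payoff from Fight equal to that from Accommodate:
  the incumbent's payoff from Fight: q·(-3) + (1−q)·(-1) = -2q - 1
  the incumbent's payoff from Accommodate: q·(-2) + (1−q)·(-4) = 2q - 4
  -2q - 1 = 2q - 4  ⇒  -4q = -3  ⇒  q = 3/4.

q = 3/4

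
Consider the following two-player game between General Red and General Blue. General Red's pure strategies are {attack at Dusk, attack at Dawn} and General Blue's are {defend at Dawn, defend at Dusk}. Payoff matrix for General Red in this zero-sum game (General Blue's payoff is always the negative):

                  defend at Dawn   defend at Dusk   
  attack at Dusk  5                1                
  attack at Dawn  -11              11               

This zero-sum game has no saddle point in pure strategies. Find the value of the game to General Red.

v = 33/13

Set General Red's expected payoff from attack at Dusk equal to that from attack at Dawn:
  General Red's payoff to attack at Dusk: q·5 + (1−q)·1 = 4q + 1
  General Red's payoff to attack at Dawn: q·(-11) + (1−q)·11 = -22q + 11
  4q + 1 = -22q + 11  ⇒  26q = 10  ⇒  q = 5/13.
The value is General Red's expected payoff against this mix (using attack at Dusk): (5/13)·5 + (8/13)·1 = 33/13.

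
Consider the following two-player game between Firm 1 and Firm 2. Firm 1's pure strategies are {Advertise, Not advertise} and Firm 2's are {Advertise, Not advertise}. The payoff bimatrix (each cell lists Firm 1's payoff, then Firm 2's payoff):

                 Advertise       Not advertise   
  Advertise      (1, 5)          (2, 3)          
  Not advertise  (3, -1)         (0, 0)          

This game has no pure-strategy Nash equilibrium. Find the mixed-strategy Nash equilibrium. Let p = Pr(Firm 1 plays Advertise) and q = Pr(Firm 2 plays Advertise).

Set Firm 2's expected payoff from Advertise equal to that from Not advertise:
  Firm 2's expected payoff from Advertise: p·5 + (1−p)·(-1) = 6p - 1
  Firm 2's expected payoff from Not advertise: p·3 + (1−p)·0 = 3p
  6p - 1 = 3p  ⇒  3p = 1  ⇒  p = 1/3.
Firm 2's mix must leave Firm 1 indifferent between Advertise and Not advertise.
  Firm 1's payoff from Advertise: q·1 + (1−q)·2 = -q + 2
  Firm 1's payoff from Not advertise: q·3 + (1−q)·0 = 3q
  -q + 2 = 3q  ⇒  -4q = -2  ⇒  q = 1/2.

p = 1/3, q = 1/2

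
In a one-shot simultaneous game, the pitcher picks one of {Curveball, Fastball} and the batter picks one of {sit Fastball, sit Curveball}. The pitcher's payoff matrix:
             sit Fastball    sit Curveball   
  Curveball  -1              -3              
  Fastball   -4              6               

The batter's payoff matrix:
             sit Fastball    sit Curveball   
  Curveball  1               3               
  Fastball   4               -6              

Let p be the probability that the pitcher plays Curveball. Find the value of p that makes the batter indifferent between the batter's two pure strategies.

p = 5/6

Set the batter's expected payoff from sit Fastball equal to that from sit Curveball:
  the batter's payoff to sit Fastball: p·1 + (1−p)·4 = -3p + 4
  the batter's payoff to sit Curveball: p·3 + (1−p)·(-6) = 9p - 6
  -3p + 4 = 9p - 6  ⇒  -12p = -10  ⇒  p = 5/6.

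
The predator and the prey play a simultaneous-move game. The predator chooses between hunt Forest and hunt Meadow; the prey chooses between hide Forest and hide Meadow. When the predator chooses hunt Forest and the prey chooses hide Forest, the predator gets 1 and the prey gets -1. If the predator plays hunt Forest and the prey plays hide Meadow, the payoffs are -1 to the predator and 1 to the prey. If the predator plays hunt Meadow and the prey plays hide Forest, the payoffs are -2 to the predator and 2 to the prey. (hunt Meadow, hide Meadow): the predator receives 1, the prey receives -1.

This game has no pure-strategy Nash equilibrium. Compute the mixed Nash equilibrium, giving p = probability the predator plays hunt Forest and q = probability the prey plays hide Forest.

Set the prey's expected payoff from hide Forest equal to that from hide Meadow:
  the prey's payoff from hide Forest: p·(-1) + (1−p)·2 = -3p + 2
  the prey's payoff from hide Meadow: p·1 + (1−p)·(-1) = 2p - 1
  -3p + 2 = 2p - 1  ⇒  -5p = -3  ⇒  p = 3/5.
In a mixed equilibrium the predator is indifferent between hunt Forest and hunt Meadow; this condition fixes q.
  the predator's payoff from hunt Forest: q·1 + (1−q)·(-1) = 2q - 1
  the predator's payoff from hunt Meadow: q·(-2) + (1−q)·1 = -3q + 1
  2q - 1 = -3q + 1  ⇒  5q = 2  ⇒  q = 2/5.

p = 3/5, q = 2/5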